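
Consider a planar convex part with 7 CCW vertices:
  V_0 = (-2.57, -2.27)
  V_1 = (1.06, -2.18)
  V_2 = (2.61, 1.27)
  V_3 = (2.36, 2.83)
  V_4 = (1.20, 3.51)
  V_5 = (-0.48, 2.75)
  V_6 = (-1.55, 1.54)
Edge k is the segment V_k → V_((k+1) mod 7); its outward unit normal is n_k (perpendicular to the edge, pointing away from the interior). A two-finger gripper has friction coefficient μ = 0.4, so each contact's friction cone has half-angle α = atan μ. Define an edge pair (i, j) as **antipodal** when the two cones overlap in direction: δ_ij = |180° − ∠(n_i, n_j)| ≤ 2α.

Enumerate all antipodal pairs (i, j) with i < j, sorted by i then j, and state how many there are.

α = atan 0.4 = 21.80°;  2α = 43.60°
n_0 = (+0.0248, -0.9997)
n_1 = (+0.9122, -0.4098)
n_2 = (+0.9874, +0.1582)
n_3 = (+0.5057, +0.8627)
n_4 = (-0.4122, +0.9111)
n_5 = (-0.7491, +0.6624)
n_6 = (-0.9660, +0.2586)
  (0,1): δ = 115.61°  ·
  (0,2): δ = 82.32°  ·
  (0,3): δ = 31.80°  ✓
  (0,4): δ = 22.92°  ✓
  (0,5): δ = 47.09°  ·
  (0,6): δ = 73.59°  ·
  (1,2): δ = 146.70°  ·
  (1,3): δ = 96.19°  ·
  (1,4): δ = 41.47°  ✓
  (1,5): δ = 17.29°  ✓
  (1,6): δ = 9.21°  ✓
  (2,3): δ = 129.48°  ·
  (2,4): δ = 74.76°  ·
  (2,5): δ = 50.59°  ·
  (2,6): δ = 24.09°  ✓
  (3,4): δ = 125.28°  ·
  (3,5): δ = 101.11°  ·
  (3,6): δ = 74.61°  ·
  (4,5): δ = 155.83°  ·
  (4,6): δ = 129.33°  ·
  (5,6): δ = 153.50°  ·
antipodal pairs: 6

count = 6; pairs: (0,3), (0,4), (1,4), (1,5), (1,6), (2,6)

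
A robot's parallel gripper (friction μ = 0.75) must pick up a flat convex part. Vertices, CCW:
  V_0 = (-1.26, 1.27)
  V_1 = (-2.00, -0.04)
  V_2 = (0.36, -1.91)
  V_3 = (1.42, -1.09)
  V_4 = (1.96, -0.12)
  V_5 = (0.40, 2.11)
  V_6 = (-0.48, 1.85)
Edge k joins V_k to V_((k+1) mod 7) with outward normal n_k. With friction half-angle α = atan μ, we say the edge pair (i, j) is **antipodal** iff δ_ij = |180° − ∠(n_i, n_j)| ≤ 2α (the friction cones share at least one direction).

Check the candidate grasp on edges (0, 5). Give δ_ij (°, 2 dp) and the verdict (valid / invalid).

α = atan 0.75 = 36.87°;  2α = 73.74°
edge 0: e_0 = (-0.74, -1.31);  n_0 = (-0.8707, +0.4918)
edge 5: e_5 = (-0.88, -0.26);  n_5 = (-0.2833, +0.9590)
∠(n_0, n_5) = 44.08°
δ = |180° − 44.08°| = 135.92°
135.92° > 2α = 73.74°  →  invalid

δ = 135.92°, invalid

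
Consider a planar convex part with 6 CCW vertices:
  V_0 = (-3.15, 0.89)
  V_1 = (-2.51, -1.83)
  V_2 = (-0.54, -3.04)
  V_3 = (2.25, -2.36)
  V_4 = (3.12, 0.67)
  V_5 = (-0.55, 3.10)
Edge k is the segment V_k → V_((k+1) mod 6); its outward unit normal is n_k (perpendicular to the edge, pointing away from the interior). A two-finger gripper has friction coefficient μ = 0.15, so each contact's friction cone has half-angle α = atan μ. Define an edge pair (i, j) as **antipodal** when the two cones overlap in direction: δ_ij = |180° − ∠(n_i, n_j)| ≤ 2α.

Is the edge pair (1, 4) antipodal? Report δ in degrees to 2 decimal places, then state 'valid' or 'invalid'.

α = atan 0.15 = 8.53°;  2α = 17.06°
edge 1: e_1 = (+1.97, -1.21);  n_1 = (-0.5234, -0.8521)
edge 4: e_4 = (-3.67, +2.43);  n_4 = (+0.5521, +0.8338)
∠(n_1, n_4) = 178.05°
δ = |180° − 178.05°| = 1.95°
1.95° ≤ 2α = 17.06°  →  valid

δ = 1.95°, valid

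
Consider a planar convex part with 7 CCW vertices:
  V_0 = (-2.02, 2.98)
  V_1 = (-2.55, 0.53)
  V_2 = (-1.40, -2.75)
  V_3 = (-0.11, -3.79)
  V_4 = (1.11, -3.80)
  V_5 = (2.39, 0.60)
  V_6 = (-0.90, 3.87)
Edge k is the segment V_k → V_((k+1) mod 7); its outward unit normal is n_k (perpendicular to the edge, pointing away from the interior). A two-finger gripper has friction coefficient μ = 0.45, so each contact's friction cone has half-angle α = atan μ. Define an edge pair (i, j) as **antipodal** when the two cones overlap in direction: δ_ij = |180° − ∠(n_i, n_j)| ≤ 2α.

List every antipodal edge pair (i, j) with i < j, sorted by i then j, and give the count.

count = 7; pairs: (0,4), (1,4), (1,5), (2,5), (3,5), (3,6), (4,6)

α = atan 0.45 = 24.23°;  2α = 48.46°
n_0 = (-0.9774, +0.2114)
n_1 = (-0.9437, -0.3309)
n_2 = (-0.6276, -0.7785)
n_3 = (-0.0082, -1.0000)
n_4 = (+0.9602, -0.2793)
n_5 = (+0.7049, +0.7093)
n_6 = (-0.6221, +0.7829)
  (0,1): δ = 148.47°  ·
  (0,2): δ = 116.67°  ·
  (0,3): δ = 78.26°  ·
  (0,4): δ = 4.01°  ✓
  (0,5): δ = 57.38°  ·
  (0,6): δ = 140.68°  ·
  (1,2): δ = 148.20°  ·
  (1,3): δ = 109.79°  ·
  (1,4): δ = 35.54°  ✓
  (1,5): δ = 25.85°  ✓
  (1,6): δ = 109.15°  ·
  (2,3): δ = 141.59°  ·
  (2,4): δ = 67.34°  ·
  (2,5): δ = 5.95°  ✓
  (2,6): δ = 77.35°  ·
  (3,4): δ = 105.75°  ·
  (3,5): δ = 44.36°  ✓
  (3,6): δ = 38.94°  ✓
  (4,5): δ = 118.61°  ·
  (4,6): δ = 35.31°  ✓
  (5,6): δ = 96.70°  ·
antipodal pairs: 7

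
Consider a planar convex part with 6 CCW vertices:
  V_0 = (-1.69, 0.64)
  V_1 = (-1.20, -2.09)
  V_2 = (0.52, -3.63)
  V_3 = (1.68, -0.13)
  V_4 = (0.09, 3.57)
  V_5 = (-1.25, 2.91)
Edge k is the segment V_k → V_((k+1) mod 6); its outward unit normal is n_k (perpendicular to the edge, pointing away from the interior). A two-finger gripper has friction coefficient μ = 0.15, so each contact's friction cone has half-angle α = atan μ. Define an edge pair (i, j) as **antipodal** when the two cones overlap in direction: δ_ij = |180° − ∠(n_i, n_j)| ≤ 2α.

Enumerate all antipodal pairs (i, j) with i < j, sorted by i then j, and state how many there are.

α = atan 0.15 = 8.53°;  2α = 17.06°
n_0 = (-0.9843, -0.1767)
n_1 = (-0.6670, -0.7450)
n_2 = (+0.9492, -0.3146)
n_3 = (+0.9188, +0.3948)
n_4 = (-0.4418, +0.8971)
n_5 = (-0.9817, +0.1903)
  (0,1): δ = 142.02°  ·
  (0,2): δ = 28.51°  ·
  (0,3): δ = 13.08°  ✓
  (0,4): δ = 106.05°  ·
  (0,5): δ = 158.85°  ·
  (1,2): δ = 66.50°  ·
  (1,3): δ = 24.91°  ·
  (1,4): δ = 68.06°  ·
  (1,5): δ = 120.87°  ·
  (2,3): δ = 138.41°  ·
  (2,4): δ = 45.44°  ·
  (2,5): δ = 7.37°  ✓
  (3,4): δ = 87.03°  ·
  (3,5): δ = 34.22°  ·
  (4,5): δ = 127.19°  ·
antipodal pairs: 2

count = 2; pairs: (0,3), (2,5)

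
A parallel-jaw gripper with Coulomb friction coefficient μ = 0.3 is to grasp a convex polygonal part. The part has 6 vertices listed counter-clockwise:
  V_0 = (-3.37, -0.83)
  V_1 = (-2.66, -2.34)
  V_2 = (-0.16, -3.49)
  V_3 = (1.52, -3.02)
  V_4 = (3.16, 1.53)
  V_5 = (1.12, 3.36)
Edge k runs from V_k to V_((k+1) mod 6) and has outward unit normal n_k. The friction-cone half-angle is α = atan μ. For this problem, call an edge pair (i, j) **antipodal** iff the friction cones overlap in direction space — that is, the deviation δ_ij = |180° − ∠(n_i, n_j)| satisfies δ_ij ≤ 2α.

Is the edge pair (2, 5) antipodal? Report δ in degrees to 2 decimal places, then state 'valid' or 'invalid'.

δ = 27.39°, valid

α = atan 0.3 = 16.70°;  2α = 33.40°
edge 2: e_2 = (+1.68, +0.47);  n_2 = (+0.2694, -0.9630)
edge 5: e_5 = (-4.49, -4.19);  n_5 = (-0.6823, +0.7311)
∠(n_2, n_5) = 152.61°
δ = |180° − 152.61°| = 27.39°
27.39° ≤ 2α = 33.40°  →  valid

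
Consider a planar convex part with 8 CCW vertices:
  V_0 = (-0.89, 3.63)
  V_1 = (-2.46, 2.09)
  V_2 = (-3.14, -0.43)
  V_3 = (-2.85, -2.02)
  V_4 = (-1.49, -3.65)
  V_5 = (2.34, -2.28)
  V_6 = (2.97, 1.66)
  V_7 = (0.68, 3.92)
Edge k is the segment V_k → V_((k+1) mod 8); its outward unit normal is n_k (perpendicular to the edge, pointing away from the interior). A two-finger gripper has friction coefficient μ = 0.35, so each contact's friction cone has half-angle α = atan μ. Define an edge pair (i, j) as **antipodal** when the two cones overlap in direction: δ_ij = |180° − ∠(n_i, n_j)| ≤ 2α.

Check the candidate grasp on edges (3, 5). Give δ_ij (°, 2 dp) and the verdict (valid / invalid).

α = atan 0.35 = 19.29°;  2α = 38.58°
edge 3: e_3 = (+1.36, -1.63);  n_3 = (-0.7678, -0.6406)
edge 5: e_5 = (+0.63, +3.94);  n_5 = (+0.9875, -0.1579)
∠(n_3, n_5) = 131.08°
δ = |180° − 131.08°| = 48.92°
48.92° > 2α = 38.58°  →  invalid

δ = 48.92°, invalid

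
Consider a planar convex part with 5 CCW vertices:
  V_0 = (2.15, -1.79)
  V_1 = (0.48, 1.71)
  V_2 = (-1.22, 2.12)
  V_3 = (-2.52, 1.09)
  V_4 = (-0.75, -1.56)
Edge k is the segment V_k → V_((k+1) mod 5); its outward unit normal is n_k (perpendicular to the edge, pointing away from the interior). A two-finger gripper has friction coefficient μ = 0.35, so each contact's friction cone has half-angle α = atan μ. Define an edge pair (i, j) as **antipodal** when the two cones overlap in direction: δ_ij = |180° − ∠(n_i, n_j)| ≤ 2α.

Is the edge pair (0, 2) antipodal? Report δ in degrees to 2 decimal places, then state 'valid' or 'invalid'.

δ = 77.12°, invalid

α = atan 0.35 = 19.29°;  2α = 38.58°
edge 0: e_0 = (-1.67, +3.50);  n_0 = (+0.9025, +0.4306)
edge 2: e_2 = (-1.30, -1.03);  n_2 = (-0.6210, +0.7838)
∠(n_0, n_2) = 102.88°
δ = |180° − 102.88°| = 77.12°
77.12° > 2α = 38.58°  →  invalid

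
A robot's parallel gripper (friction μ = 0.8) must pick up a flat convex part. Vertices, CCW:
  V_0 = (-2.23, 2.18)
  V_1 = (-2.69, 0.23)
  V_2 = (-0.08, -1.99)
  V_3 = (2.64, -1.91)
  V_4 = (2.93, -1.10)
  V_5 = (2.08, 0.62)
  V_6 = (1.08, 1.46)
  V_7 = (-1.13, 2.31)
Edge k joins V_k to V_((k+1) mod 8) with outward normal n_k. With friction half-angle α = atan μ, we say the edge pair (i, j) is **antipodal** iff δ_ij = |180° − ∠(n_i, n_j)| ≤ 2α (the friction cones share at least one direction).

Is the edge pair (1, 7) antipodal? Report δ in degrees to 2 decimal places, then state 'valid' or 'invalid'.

δ = 47.12°, valid

α = atan 0.8 = 38.66°;  2α = 77.32°
edge 1: e_1 = (+2.61, -2.22);  n_1 = (-0.6479, -0.7617)
edge 7: e_7 = (-1.10, -0.13);  n_7 = (-0.1174, +0.9931)
∠(n_1, n_7) = 132.88°
δ = |180° − 132.88°| = 47.12°
47.12° ≤ 2α = 77.32°  →  valid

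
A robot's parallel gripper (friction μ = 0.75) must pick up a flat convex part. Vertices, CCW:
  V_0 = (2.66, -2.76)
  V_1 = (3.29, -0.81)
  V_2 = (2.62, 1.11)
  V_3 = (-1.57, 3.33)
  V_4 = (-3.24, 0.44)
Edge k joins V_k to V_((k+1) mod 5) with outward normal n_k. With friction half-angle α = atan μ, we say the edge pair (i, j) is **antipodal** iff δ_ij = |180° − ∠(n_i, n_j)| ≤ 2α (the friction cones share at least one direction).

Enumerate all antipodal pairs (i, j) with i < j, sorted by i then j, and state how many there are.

α = atan 0.75 = 36.87°;  2α = 73.74°
n_0 = (+0.9516, -0.3074)
n_1 = (+0.9442, +0.3295)
n_2 = (+0.4682, +0.8836)
n_3 = (-0.8658, +0.5003)
n_4 = (-0.4768, -0.8790)
  (0,1): δ = 142.86°  ·
  (0,2): δ = 100.01°  ·
  (0,3): δ = 12.12°  ✓
  (0,4): δ = 79.43°  ·
  (1,2): δ = 137.15°  ·
  (1,3): δ = 49.26°  ✓
  (1,4): δ = 42.29°  ✓
  (2,3): δ = 92.11°  ·
  (2,4): δ = 0.56°  ✓
  (3,4): δ = 88.45°  ·
antipodal pairs: 4

count = 4; pairs: (0,3), (1,3), (1,4), (2,4)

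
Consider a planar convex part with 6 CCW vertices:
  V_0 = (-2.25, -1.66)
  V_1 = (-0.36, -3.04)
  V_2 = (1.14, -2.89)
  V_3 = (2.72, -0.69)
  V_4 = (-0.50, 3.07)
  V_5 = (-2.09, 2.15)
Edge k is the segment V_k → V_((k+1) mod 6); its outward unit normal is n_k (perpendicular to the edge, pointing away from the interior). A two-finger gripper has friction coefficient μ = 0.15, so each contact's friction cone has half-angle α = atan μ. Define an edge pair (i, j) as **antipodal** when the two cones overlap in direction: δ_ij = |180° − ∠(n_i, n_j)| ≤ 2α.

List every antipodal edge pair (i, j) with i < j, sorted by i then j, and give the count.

count = 1; pairs: (0,3)

α = atan 0.15 = 8.53°;  2α = 17.06°
n_0 = (-0.5897, -0.8076)
n_1 = (+0.0995, -0.9950)
n_2 = (+0.8122, -0.5833)
n_3 = (+0.7595, +0.6505)
n_4 = (-0.5008, +0.8656)
n_5 = (-0.9991, +0.0420)
  (0,1): δ = 138.15°  ·
  (0,2): δ = 89.55°  ·
  (0,3): δ = 13.29°  ✓
  (0,4): δ = 66.19°  ·
  (0,5): δ = 123.73°  ·
  (1,2): δ = 131.40°  ·
  (1,3): δ = 55.13°  ·
  (1,4): δ = 24.34°  ·
  (1,5): δ = 81.88°  ·
  (2,3): δ = 103.74°  ·
  (2,4): δ = 24.26°  ·
  (2,5): δ = 33.28°  ·
  (3,4): δ = 100.52°  ·
  (3,5): δ = 42.98°  ·
  (4,5): δ = 122.46°  ·
antipodal pairs: 1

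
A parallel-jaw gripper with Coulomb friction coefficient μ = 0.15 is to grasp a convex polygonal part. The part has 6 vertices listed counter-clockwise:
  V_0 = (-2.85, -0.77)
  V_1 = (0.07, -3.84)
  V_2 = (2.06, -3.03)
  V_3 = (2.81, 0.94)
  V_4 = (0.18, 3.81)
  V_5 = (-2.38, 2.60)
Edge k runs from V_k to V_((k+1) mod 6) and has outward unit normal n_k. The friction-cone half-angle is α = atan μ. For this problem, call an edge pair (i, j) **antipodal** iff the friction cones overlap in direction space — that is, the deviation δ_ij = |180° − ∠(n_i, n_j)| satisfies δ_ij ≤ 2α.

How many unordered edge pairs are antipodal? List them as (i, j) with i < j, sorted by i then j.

α = atan 0.15 = 8.53°;  2α = 17.06°
n_0 = (-0.7246, -0.6892)
n_1 = (+0.3770, -0.9262)
n_2 = (+0.9826, -0.1856)
n_3 = (+0.7373, +0.6756)
n_4 = (-0.4273, +0.9041)
n_5 = (-0.9904, +0.1381)
  (0,1): δ = 111.42°  ·
  (0,2): δ = 54.26°  ·
  (0,3): δ = 1.06°  ✓
  (0,4): δ = 71.73°  ·
  (0,5): δ = 128.49°  ·
  (1,2): δ = 122.85°  ·
  (1,3): δ = 69.65°  ·
  (1,4): δ = 3.15°  ✓
  (1,5): δ = 59.91°  ·
  (2,3): δ = 126.80°  ·
  (2,4): δ = 54.00°  ·
  (2,5): δ = 2.76°  ✓
  (3,4): δ = 107.20°  ·
  (3,5): δ = 50.44°  ·
  (4,5): δ = 123.24°  ·
antipodal pairs: 3

count = 3; pairs: (0,3), (1,4), (2,5)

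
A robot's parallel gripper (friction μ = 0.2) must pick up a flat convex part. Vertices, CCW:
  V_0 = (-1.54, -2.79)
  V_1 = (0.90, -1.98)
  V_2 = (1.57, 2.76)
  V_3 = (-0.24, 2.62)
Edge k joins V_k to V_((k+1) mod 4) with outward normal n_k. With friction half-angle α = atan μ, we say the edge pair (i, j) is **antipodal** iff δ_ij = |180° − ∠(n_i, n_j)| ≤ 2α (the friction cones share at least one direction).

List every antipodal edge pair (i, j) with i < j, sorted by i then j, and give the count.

α = atan 0.2 = 11.31°;  2α = 22.62°
n_0 = (+0.3151, -0.9491)
n_1 = (+0.9902, -0.1400)
n_2 = (-0.0771, +0.9970)
n_3 = (-0.9723, +0.2336)
  (0,1): δ = 116.41°  ·
  (0,2): δ = 13.94°  ✓
  (0,3): δ = 58.12°  ·
  (1,2): δ = 77.53°  ·
  (1,3): δ = 5.47°  ✓
  (2,3): δ = 107.93°  ·
antipodal pairs: 2

count = 2; pairs: (0,2), (1,3)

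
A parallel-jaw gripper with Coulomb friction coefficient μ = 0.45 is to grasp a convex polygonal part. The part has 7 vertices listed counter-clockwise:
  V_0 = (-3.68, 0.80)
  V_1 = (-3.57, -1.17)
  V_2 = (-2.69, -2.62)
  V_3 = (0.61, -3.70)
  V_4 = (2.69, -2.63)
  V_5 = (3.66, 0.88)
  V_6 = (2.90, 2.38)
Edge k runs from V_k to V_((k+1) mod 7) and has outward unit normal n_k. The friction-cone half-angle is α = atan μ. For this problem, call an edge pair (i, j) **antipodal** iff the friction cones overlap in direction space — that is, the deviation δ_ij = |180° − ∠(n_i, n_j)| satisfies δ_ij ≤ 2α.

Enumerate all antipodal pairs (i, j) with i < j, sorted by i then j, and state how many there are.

count = 7; pairs: (0,4), (0,5), (1,4), (1,5), (2,5), (2,6), (3,6)

α = atan 0.45 = 24.23°;  2α = 48.46°
n_0 = (-0.9984, -0.0558)
n_1 = (-0.8549, -0.5188)
n_2 = (-0.3110, -0.9504)
n_3 = (+0.4574, -0.8892)
n_4 = (+0.9639, -0.2664)
n_5 = (+0.8920, +0.4520)
n_6 = (-0.2335, +0.9724)
  (0,1): δ = 151.94°  ·
  (0,2): δ = 111.32°  ·
  (0,3): δ = 65.97°  ·
  (0,4): δ = 18.64°  ✓
  (0,5): δ = 23.67°  ✓
  (0,6): δ = 100.31°  ·
  (1,2): δ = 139.38°  ·
  (1,3): δ = 94.03°  ·
  (1,4): δ = 46.70°  ✓
  (1,5): δ = 4.38°  ✓
  (1,6): δ = 72.25°  ·
  (2,3): δ = 134.66°  ·
  (2,4): δ = 87.33°  ·
  (2,5): δ = 45.01°  ✓
  (2,6): δ = 31.62°  ✓
  (3,4): δ = 132.67°  ·
  (3,5): δ = 90.35°  ·
  (3,6): δ = 13.72°  ✓
  (4,5): δ = 137.68°  ·
  (4,6): δ = 61.05°  ·
  (5,6): δ = 103.37°  ·
antipodal pairs: 7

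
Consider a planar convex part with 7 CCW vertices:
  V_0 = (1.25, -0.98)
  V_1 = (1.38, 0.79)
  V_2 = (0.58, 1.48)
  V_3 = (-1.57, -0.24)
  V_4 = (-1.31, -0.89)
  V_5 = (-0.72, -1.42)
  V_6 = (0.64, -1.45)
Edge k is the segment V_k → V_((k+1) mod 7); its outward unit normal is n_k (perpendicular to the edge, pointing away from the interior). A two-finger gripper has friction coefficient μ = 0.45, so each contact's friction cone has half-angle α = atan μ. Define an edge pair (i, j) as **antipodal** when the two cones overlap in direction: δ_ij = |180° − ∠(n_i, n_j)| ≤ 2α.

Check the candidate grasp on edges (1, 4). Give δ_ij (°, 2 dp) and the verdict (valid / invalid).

δ = 1.16°, valid

α = atan 0.45 = 24.23°;  2α = 48.46°
edge 1: e_1 = (-0.80, +0.69);  n_1 = (+0.6531, +0.7572)
edge 4: e_4 = (+0.59, -0.53);  n_4 = (-0.6683, -0.7439)
∠(n_1, n_4) = 178.84°
δ = |180° − 178.84°| = 1.16°
1.16° ≤ 2α = 48.46°  →  valid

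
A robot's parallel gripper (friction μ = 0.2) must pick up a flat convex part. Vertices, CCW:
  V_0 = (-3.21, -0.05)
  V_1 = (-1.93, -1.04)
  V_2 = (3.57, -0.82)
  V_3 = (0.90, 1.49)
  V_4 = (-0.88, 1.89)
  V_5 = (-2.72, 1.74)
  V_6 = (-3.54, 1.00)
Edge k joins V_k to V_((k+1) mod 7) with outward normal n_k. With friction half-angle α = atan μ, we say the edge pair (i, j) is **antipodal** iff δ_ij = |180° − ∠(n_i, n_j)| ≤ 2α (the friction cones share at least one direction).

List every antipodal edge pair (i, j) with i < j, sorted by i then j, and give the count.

count = 3; pairs: (0,2), (1,3), (1,4)

α = atan 0.2 = 11.31°;  2α = 22.62°
n_0 = (-0.6118, -0.7910)
n_1 = (+0.0400, -0.9992)
n_2 = (+0.6543, +0.7562)
n_3 = (+0.2193, +0.9757)
n_4 = (-0.0813, +0.9967)
n_5 = (-0.6700, +0.7424)
n_6 = (-0.9540, -0.2998)
  (0,1): δ = 139.99°  ·
  (0,2): δ = 3.15°  ✓
  (0,3): δ = 25.05°  ·
  (0,4): δ = 42.38°  ·
  (0,5): δ = 79.78°  ·
  (0,6): δ = 145.17°  ·
  (1,2): δ = 43.16°  ·
  (1,3): δ = 14.96°  ✓
  (1,4): δ = 2.37°  ✓
  (1,5): δ = 39.77°  ·
  (1,6): δ = 105.16°  ·
  (2,3): δ = 151.80°  ·
  (2,4): δ = 134.47°  ·
  (2,5): δ = 97.07°  ·
  (2,6): δ = 31.69°  ·
  (3,4): δ = 162.67°  ·
  (3,5): δ = 125.27°  ·
  (3,6): δ = 59.89°  ·
  (4,5): δ = 142.60°  ·
  (4,6): δ = 77.21°  ·
  (5,6): δ = 114.62°  ·
antipodal pairs: 3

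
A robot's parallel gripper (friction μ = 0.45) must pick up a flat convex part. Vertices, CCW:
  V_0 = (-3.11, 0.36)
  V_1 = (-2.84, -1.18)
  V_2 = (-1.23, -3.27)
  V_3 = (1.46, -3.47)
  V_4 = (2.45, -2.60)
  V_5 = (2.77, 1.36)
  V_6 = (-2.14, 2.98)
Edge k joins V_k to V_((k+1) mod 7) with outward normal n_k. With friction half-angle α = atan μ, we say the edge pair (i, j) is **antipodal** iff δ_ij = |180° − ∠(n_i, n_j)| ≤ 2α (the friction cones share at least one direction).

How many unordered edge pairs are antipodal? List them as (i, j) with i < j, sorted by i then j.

α = atan 0.45 = 24.23°;  2α = 48.46°
n_0 = (-0.9850, -0.1727)
n_1 = (-0.7922, -0.6103)
n_2 = (-0.0741, -0.9972)
n_3 = (+0.6601, -0.7512)
n_4 = (+0.9968, -0.0805)
n_5 = (+0.3133, +0.9496)
n_6 = (-0.9378, +0.3472)
  (0,1): δ = 152.34°  ·
  (0,2): δ = 104.20°  ·
  (0,3): δ = 58.64°  ·
  (0,4): δ = 14.56°  ✓
  (0,5): δ = 61.80°  ·
  (0,6): δ = 149.74°  ·
  (1,2): δ = 131.86°  ·
  (1,3): δ = 86.30°  ·
  (1,4): δ = 42.23°  ✓
  (1,5): δ = 34.13°  ✓
  (1,6): δ = 122.08°  ·
  (2,3): δ = 134.44°  ·
  (2,4): δ = 90.37°  ·
  (2,5): δ = 14.01°  ✓
  (2,6): δ = 73.94°  ·
  (3,4): δ = 135.93°  ·
  (3,5): δ = 59.57°  ·
  (3,6): δ = 28.38°  ✓
  (4,5): δ = 103.64°  ·
  (4,6): δ = 15.70°  ✓
  (5,6): δ = 92.06°  ·
antipodal pairs: 6

count = 6; pairs: (0,4), (1,4), (1,5), (2,5), (3,6), (4,6)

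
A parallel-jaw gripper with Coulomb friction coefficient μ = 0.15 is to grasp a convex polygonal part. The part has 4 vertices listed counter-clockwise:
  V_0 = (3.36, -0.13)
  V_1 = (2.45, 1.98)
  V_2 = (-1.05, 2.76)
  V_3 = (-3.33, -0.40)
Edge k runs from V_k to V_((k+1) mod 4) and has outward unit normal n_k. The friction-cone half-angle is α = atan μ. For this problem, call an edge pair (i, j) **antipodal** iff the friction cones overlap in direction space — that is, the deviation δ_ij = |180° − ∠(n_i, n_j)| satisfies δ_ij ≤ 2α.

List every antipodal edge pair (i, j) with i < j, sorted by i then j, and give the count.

count = 1; pairs: (1,3)

α = atan 0.15 = 8.53°;  2α = 17.06°
n_0 = (+0.9182, +0.3960)
n_1 = (+0.2175, +0.9761)
n_2 = (-0.8109, +0.5851)
n_3 = (+0.0403, -0.9992)
  (0,1): δ = 125.89°  ·
  (0,2): δ = 59.14°  ·
  (0,3): δ = 68.98°  ·
  (1,2): δ = 113.25°  ·
  (1,3): δ = 14.87°  ✓
  (2,3): δ = 51.88°  ·
antipodal pairs: 1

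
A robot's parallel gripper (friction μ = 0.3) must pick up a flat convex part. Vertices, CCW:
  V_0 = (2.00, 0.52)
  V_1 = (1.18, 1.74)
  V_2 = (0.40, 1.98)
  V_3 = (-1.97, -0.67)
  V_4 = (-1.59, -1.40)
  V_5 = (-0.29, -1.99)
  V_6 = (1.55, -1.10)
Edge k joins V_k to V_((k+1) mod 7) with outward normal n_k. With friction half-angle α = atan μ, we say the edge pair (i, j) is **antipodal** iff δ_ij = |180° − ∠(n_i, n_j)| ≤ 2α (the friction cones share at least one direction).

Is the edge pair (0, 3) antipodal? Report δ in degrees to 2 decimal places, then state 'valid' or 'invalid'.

δ = 6.41°, valid

α = atan 0.3 = 16.70°;  2α = 33.40°
edge 0: e_0 = (-0.82, +1.22);  n_0 = (+0.8300, +0.5578)
edge 3: e_3 = (+0.38, -0.73);  n_3 = (-0.8870, -0.4617)
∠(n_0, n_3) = 173.59°
δ = |180° − 173.59°| = 6.41°
6.41° ≤ 2α = 33.40°  →  valid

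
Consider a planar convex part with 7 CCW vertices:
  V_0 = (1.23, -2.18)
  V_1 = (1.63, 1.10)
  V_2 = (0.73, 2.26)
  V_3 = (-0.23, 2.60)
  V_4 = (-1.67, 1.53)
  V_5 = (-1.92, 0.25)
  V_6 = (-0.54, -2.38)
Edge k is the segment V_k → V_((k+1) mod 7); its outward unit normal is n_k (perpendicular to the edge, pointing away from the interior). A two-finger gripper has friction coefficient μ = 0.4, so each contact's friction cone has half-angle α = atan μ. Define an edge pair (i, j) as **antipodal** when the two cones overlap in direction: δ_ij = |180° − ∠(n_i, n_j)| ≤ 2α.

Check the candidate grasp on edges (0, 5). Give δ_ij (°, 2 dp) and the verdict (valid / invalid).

α = atan 0.4 = 21.80°;  2α = 43.60°
edge 0: e_0 = (+0.40, +3.28);  n_0 = (+0.9926, -0.1211)
edge 5: e_5 = (+1.38, -2.63);  n_5 = (-0.8855, -0.4646)
∠(n_0, n_5) = 145.36°
δ = |180° − 145.36°| = 34.64°
34.64° ≤ 2α = 43.60°  →  valid

δ = 34.64°, valid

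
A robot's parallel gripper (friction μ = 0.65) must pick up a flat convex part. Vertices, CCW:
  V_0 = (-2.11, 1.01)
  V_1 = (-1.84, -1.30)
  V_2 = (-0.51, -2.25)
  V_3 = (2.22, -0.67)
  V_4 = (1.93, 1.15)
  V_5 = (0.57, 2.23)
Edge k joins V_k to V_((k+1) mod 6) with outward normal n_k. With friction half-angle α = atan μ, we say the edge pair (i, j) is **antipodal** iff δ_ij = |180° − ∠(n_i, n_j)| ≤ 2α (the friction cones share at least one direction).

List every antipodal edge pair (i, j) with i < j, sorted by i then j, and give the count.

count = 6; pairs: (0,3), (0,4), (1,3), (1,4), (1,5), (2,5)

α = atan 0.65 = 33.02°;  2α = 66.05°
n_0 = (-0.9932, -0.1161)
n_1 = (-0.5812, -0.8137)
n_2 = (+0.5009, -0.8655)
n_3 = (+0.9875, +0.1574)
n_4 = (+0.6219, +0.7831)
n_5 = (-0.4143, +0.9101)
  (0,1): δ = 132.20°  ·
  (0,2): δ = 66.61°  ·
  (0,3): δ = 2.39°  ✓
  (0,4): δ = 44.88°  ✓
  (0,5): δ = 107.81°  ·
  (1,2): δ = 114.40°  ·
  (1,3): δ = 45.41°  ✓
  (1,4): δ = 2.92°  ✓
  (1,5): δ = 60.01°  ✓
  (2,3): δ = 111.01°  ·
  (2,4): δ = 68.51°  ·
  (2,5): δ = 5.58°  ✓
  (3,4): δ = 137.51°  ·
  (3,5): δ = 74.58°  ·
  (4,5): δ = 117.07°  ·
antipodal pairs: 6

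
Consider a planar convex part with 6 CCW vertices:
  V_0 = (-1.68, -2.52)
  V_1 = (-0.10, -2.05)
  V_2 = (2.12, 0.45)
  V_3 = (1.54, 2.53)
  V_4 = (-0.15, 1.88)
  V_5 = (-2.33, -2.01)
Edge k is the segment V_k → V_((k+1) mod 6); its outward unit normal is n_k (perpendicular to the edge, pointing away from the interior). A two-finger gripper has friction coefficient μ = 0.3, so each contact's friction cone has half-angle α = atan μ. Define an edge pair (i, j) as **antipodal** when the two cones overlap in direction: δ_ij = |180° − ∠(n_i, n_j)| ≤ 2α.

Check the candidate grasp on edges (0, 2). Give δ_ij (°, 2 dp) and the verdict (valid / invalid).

α = atan 0.3 = 16.70°;  2α = 33.40°
edge 0: e_0 = (+1.58, +0.47);  n_0 = (+0.2851, -0.9585)
edge 2: e_2 = (-0.58, +2.08);  n_2 = (+0.9633, +0.2686)
∠(n_0, n_2) = 89.01°
δ = |180° − 89.01°| = 90.99°
90.99° > 2α = 33.40°  →  invalid

δ = 90.99°, invalid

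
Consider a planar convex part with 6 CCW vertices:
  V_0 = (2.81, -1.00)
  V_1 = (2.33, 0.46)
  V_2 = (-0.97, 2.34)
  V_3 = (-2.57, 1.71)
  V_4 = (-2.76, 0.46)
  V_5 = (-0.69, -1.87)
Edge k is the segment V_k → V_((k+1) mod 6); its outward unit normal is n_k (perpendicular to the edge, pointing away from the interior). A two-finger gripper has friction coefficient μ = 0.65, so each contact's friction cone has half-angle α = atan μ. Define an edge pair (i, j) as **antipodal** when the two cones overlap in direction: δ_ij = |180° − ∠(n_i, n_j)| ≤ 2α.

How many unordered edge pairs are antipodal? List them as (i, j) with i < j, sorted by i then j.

α = atan 0.65 = 33.02°;  2α = 66.05°
n_0 = (+0.9500, +0.3123)
n_1 = (+0.4950, +0.8689)
n_2 = (-0.3664, +0.9305)
n_3 = (-0.9886, +0.1503)
n_4 = (-0.7476, -0.6642)
n_5 = (+0.2412, -0.9705)
  (0,1): δ = 137.87°  ·
  (0,2): δ = 86.71°  ·
  (0,3): δ = 26.84°  ✓
  (0,4): δ = 23.42°  ✓
  (0,5): δ = 85.76°  ·
  (1,2): δ = 128.84°  ·
  (1,3): δ = 68.97°  ·
  (1,4): δ = 18.71°  ✓
  (1,5): δ = 43.63°  ✓
  (2,3): δ = 120.13°  ·
  (2,4): δ = 69.87°  ·
  (2,5): δ = 7.53°  ✓
  (3,4): δ = 129.74°  ·
  (3,5): δ = 67.40°  ·
  (4,5): δ = 117.66°  ·
antipodal pairs: 5

count = 5; pairs: (0,3), (0,4), (1,4), (1,5), (2,5)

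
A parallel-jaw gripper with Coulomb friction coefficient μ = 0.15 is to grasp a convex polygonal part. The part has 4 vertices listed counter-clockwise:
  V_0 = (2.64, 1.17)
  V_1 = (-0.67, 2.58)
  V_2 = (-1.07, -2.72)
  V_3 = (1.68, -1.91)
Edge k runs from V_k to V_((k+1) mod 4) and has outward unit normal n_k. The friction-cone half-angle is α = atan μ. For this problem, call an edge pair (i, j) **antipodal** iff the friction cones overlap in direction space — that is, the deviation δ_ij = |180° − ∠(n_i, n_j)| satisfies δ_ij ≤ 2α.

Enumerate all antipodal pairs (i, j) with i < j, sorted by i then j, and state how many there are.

α = atan 0.15 = 8.53°;  2α = 17.06°
n_0 = (+0.3919, +0.9200)
n_1 = (-0.9972, +0.0753)
n_2 = (+0.2825, -0.9593)
n_3 = (+0.9547, -0.2976)
  (0,1): δ = 71.24°  ·
  (0,2): δ = 39.49°  ·
  (0,3): δ = 95.76°  ·
  (1,2): δ = 69.27°  ·
  (1,3): δ = 13.00°  ✓
  (2,3): δ = 123.72°  ·
antipodal pairs: 1

count = 1; pairs: (1,3)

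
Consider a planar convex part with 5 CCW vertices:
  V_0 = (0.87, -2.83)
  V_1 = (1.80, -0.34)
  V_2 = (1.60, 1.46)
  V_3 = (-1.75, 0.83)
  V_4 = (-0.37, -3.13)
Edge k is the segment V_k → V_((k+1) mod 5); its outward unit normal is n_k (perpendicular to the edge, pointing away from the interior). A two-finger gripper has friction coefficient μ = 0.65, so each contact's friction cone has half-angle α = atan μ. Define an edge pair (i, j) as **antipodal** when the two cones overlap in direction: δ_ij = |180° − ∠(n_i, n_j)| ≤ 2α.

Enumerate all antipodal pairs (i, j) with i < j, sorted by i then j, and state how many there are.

count = 4; pairs: (0,2), (0,3), (1,3), (2,4)

α = atan 0.65 = 33.02°;  2α = 66.05°
n_0 = (+0.9368, -0.3499)
n_1 = (+0.9939, +0.1104)
n_2 = (-0.1848, +0.9828)
n_3 = (-0.9443, -0.3291)
n_4 = (+0.2352, -0.9720)
  (0,1): δ = 153.18°  ·
  (0,2): δ = 58.87°  ✓
  (0,3): δ = 39.69°  ✓
  (0,4): δ = 124.08°  ·
  (1,2): δ = 85.69°  ·
  (1,3): δ = 12.87°  ✓
  (1,4): δ = 97.26°  ·
  (2,3): δ = 81.44°  ·
  (2,4): δ = 2.95°  ✓
  (3,4): δ = 95.61°  ·
antipodal pairs: 4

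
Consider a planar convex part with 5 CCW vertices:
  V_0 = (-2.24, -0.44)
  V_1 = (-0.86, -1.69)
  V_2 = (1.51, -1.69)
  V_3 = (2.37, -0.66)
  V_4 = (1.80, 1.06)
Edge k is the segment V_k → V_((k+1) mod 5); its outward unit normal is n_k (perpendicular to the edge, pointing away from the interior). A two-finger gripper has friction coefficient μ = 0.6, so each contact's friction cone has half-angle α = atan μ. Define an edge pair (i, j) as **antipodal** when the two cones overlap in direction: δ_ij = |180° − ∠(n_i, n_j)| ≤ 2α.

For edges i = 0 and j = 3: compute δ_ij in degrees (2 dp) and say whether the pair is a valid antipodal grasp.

α = atan 0.6 = 30.96°;  2α = 61.93°
edge 0: e_0 = (+1.38, -1.25);  n_0 = (-0.6713, -0.7412)
edge 3: e_3 = (-0.57, +1.72);  n_3 = (+0.9492, +0.3146)
∠(n_0, n_3) = 150.51°
δ = |180° − 150.51°| = 29.49°
29.49° ≤ 2α = 61.93°  →  valid

δ = 29.49°, valid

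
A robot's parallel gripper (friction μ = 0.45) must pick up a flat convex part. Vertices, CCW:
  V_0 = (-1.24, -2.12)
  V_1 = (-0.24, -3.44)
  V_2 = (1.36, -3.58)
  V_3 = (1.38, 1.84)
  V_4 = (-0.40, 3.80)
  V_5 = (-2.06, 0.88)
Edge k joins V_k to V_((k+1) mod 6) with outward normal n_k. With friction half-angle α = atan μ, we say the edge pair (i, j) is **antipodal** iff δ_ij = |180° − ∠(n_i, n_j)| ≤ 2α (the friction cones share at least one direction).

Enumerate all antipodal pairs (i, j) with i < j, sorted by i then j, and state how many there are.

α = atan 0.45 = 24.23°;  2α = 48.46°
n_0 = (-0.7971, -0.6039)
n_1 = (-0.0872, -0.9962)
n_2 = (+1.0000, -0.0037)
n_3 = (+0.7403, +0.6723)
n_4 = (-0.8693, +0.4942)
n_5 = (-0.9646, -0.2637)
  (0,1): δ = 132.15°  ·
  (0,2): δ = 37.36°  ✓
  (0,3): δ = 5.10°  ✓
  (0,4): δ = 113.24°  ·
  (0,5): δ = 158.14°  ·
  (1,2): δ = 85.21°  ·
  (1,3): δ = 42.75°  ✓
  (1,4): δ = 65.38°  ·
  (1,5): δ = 110.29°  ·
  (2,3): δ = 137.54°  ·
  (2,4): δ = 29.41°  ✓
  (2,5): δ = 15.50°  ✓
  (3,4): δ = 71.86°  ·
  (3,5): δ = 26.96°  ✓
  (4,5): δ = 135.09°  ·
antipodal pairs: 6

count = 6; pairs: (0,2), (0,3), (1,3), (2,4), (2,5), (3,5)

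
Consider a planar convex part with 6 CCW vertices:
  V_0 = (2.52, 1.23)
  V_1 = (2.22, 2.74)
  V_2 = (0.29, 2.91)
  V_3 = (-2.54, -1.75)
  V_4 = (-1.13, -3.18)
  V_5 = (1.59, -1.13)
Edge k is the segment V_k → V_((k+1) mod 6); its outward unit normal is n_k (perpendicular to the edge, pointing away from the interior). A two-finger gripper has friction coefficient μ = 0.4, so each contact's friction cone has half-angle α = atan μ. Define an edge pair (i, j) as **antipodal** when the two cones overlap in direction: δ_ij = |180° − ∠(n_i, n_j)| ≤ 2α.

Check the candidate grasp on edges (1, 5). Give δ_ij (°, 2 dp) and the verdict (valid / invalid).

δ = 73.53°, invalid

α = atan 0.4 = 21.80°;  2α = 43.60°
edge 1: e_1 = (-1.93, +0.17);  n_1 = (+0.0877, +0.9961)
edge 5: e_5 = (+0.93, +2.36);  n_5 = (+0.9304, -0.3666)
∠(n_1, n_5) = 106.47°
δ = |180° − 106.47°| = 73.53°
73.53° > 2α = 43.60°  →  invalid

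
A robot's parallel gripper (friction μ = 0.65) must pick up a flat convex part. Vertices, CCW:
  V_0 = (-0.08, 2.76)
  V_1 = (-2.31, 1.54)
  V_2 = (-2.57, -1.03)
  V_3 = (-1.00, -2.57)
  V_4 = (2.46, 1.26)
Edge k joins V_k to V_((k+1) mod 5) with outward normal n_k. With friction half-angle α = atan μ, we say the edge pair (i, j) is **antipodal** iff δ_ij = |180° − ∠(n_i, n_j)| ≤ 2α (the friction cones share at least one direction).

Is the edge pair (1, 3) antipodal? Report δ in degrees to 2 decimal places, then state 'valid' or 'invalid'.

δ = 36.32°, valid

α = atan 0.65 = 33.02°;  2α = 66.05°
edge 1: e_1 = (-0.26, -2.57);  n_1 = (-0.9949, +0.1007)
edge 3: e_3 = (+3.46, +3.83);  n_3 = (+0.7420, -0.6704)
∠(n_1, n_3) = 143.68°
δ = |180° − 143.68°| = 36.32°
36.32° ≤ 2α = 66.05°  →  valid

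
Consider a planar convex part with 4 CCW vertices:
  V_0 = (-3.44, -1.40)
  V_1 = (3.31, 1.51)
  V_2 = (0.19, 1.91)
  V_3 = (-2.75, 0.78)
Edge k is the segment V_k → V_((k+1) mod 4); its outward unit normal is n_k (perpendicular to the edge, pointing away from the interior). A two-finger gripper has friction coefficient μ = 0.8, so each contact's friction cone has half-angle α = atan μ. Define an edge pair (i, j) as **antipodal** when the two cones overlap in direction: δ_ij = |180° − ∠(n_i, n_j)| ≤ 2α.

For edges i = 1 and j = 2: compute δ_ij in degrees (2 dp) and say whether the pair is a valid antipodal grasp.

δ = 151.67°, invalid

α = atan 0.8 = 38.66°;  2α = 77.32°
edge 1: e_1 = (-3.12, +0.40);  n_1 = (+0.1272, +0.9919)
edge 2: e_2 = (-2.94, -1.13);  n_2 = (-0.3588, +0.9334)
∠(n_1, n_2) = 28.33°
δ = |180° − 28.33°| = 151.67°
151.67° > 2α = 77.32°  →  invalid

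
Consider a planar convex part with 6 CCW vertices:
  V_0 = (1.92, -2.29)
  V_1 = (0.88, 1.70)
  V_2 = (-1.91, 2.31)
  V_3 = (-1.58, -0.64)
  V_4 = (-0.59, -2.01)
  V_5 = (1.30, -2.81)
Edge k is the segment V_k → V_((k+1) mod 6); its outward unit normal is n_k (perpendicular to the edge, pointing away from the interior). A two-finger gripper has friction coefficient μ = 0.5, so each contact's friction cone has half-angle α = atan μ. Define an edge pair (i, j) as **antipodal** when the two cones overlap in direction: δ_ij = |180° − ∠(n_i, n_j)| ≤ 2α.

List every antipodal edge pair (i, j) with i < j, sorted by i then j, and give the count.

α = atan 0.5 = 26.57°;  2α = 53.13°
n_0 = (+0.9677, +0.2522)
n_1 = (+0.2136, +0.9769)
n_2 = (-0.9938, -0.1112)
n_3 = (-0.8105, -0.5857)
n_4 = (-0.3898, -0.9209)
n_5 = (+0.6426, -0.7662)
  (0,1): δ = 116.94°  ·
  (0,2): δ = 8.23°  ✓
  (0,3): δ = 21.24°  ✓
  (0,4): δ = 52.45°  ✓
  (0,5): δ = 115.38°  ·
  (1,2): δ = 71.28°  ·
  (1,3): δ = 41.81°  ✓
  (1,4): δ = 10.61°  ✓
  (1,5): δ = 52.32°  ✓
  (2,3): δ = 150.53°  ·
  (2,4): δ = 119.32°  ·
  (2,5): δ = 56.40°  ·
  (3,4): δ = 148.79°  ·
  (3,5): δ = 85.87°  ·
  (4,5): δ = 117.07°  ·
antipodal pairs: 6

count = 6; pairs: (0,2), (0,3), (0,4), (1,3), (1,4), (1,5)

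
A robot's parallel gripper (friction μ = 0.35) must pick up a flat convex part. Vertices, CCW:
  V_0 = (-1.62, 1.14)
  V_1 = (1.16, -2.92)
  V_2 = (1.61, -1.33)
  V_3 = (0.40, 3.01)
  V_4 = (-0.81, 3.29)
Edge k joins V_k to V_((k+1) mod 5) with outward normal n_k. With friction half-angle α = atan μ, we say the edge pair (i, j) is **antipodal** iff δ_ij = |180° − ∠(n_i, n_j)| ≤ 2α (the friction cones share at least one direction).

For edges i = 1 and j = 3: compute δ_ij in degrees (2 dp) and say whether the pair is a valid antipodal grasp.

δ = 87.23°, invalid

α = atan 0.35 = 19.29°;  2α = 38.58°
edge 1: e_1 = (+0.45, +1.59);  n_1 = (+0.9622, -0.2723)
edge 3: e_3 = (-1.21, +0.28);  n_3 = (+0.2254, +0.9743)
∠(n_1, n_3) = 92.77°
δ = |180° − 92.77°| = 87.23°
87.23° > 2α = 38.58°  →  invalid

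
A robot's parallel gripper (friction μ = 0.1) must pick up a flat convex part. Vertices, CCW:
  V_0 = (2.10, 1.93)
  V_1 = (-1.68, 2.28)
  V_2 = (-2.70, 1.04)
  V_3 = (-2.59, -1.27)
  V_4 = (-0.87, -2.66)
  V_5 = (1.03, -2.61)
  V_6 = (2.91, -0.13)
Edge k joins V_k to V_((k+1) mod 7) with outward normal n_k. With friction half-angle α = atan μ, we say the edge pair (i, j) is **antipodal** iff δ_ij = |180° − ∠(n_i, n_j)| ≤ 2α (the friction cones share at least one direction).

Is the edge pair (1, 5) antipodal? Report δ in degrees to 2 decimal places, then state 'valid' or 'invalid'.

δ = 2.28°, valid

α = atan 0.1 = 5.71°;  2α = 11.42°
edge 1: e_1 = (-1.02, -1.24);  n_1 = (-0.7723, +0.6353)
edge 5: e_5 = (+1.88, +2.48);  n_5 = (+0.7969, -0.6041)
∠(n_1, n_5) = 177.72°
δ = |180° − 177.72°| = 2.28°
2.28° ≤ 2α = 11.42°  →  valid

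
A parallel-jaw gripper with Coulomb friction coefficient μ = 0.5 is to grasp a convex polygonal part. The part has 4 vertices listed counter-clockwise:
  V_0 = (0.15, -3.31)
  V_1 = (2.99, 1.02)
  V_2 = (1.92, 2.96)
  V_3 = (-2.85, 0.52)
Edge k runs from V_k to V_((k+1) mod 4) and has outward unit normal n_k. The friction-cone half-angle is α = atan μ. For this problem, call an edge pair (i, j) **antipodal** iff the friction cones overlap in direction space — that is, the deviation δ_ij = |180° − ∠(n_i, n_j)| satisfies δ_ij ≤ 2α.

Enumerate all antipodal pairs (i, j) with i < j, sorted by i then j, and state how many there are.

α = atan 0.5 = 26.57°;  2α = 53.13°
n_0 = (+0.8362, -0.5484)
n_1 = (+0.8756, +0.4830)
n_2 = (-0.4554, +0.8903)
n_3 = (-0.7872, -0.6166)
  (0,1): δ = 117.86°  ·
  (0,2): δ = 29.65°  ✓
  (0,3): δ = 71.33°  ·
  (1,2): δ = 91.79°  ·
  (1,3): δ = 9.19°  ✓
  (2,3): δ = 79.02°  ·
antipodal pairs: 2

count = 2; pairs: (0,2), (1,3)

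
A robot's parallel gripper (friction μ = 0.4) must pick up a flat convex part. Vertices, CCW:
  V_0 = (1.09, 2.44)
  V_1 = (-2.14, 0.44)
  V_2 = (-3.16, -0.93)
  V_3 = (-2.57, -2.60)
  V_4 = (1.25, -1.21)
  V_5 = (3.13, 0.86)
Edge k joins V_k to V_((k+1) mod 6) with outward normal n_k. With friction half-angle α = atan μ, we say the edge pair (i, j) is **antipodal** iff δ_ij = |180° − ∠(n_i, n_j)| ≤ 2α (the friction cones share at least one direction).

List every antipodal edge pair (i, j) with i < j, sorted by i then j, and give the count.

count = 5; pairs: (0,3), (0,4), (1,3), (1,4), (2,5)

α = atan 0.4 = 21.80°;  2α = 43.60°
n_0 = (-0.5264, +0.8502)
n_1 = (-0.8021, +0.5972)
n_2 = (-0.9429, -0.3331)
n_3 = (+0.3419, -0.9397)
n_4 = (+0.7403, -0.6723)
n_5 = (+0.6123, +0.7906)
  (0,1): δ = 158.43°  ·
  (0,2): δ = 102.31°  ·
  (0,3): δ = 11.77°  ✓
  (0,4): δ = 15.99°  ✓
  (0,5): δ = 110.48°  ·
  (1,2): δ = 123.87°  ·
  (1,3): δ = 33.34°  ✓
  (1,4): δ = 5.58°  ✓
  (1,5): δ = 88.91°  ·
  (2,3): δ = 89.46°  ·
  (2,4): δ = 61.70°  ·
  (2,5): δ = 32.78°  ✓
  (3,4): δ = 152.24°  ·
  (3,5): δ = 57.75°  ·
  (4,5): δ = 85.51°  ·
antipodal pairs: 5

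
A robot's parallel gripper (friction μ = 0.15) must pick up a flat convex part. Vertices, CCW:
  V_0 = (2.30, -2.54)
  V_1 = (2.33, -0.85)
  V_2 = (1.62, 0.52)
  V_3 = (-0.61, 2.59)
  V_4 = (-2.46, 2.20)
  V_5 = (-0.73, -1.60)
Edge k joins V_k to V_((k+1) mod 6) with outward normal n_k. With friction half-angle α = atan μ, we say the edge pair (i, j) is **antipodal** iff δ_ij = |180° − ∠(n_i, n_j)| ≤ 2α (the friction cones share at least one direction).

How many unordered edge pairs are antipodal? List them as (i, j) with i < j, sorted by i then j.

count = 1; pairs: (1,4)

α = atan 0.15 = 8.53°;  2α = 17.06°
n_0 = (+0.9998, -0.0177)
n_1 = (+0.8879, +0.4601)
n_2 = (+0.6803, +0.7329)
n_3 = (-0.2063, +0.9785)
n_4 = (-0.9101, -0.4143)
n_5 = (-0.2963, -0.9551)
  (0,1): δ = 151.59°  ·
  (0,2): δ = 131.85°  ·
  (0,3): δ = 77.08°  ·
  (0,4): δ = 25.50°  ·
  (0,5): δ = 73.78°  ·
  (1,2): δ = 160.26°  ·
  (1,3): δ = 105.49°  ·
  (1,4): δ = 2.92°  ✓
  (1,5): δ = 45.37°  ·
  (2,3): δ = 125.23°  ·
  (2,4): δ = 22.65°  ·
  (2,5): δ = 25.63°  ·
  (3,4): δ = 77.43°  ·
  (3,5): δ = 29.14°  ·
  (4,5): δ = 131.71°  ·
antipodal pairs: 1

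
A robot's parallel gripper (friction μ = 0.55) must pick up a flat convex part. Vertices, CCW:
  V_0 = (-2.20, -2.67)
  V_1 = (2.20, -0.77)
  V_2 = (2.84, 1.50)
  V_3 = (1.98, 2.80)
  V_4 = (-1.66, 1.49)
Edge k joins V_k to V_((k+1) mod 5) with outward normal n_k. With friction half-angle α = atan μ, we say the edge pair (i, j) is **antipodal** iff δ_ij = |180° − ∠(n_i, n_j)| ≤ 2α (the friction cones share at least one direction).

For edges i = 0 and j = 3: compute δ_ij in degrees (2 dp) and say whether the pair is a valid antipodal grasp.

δ = 3.56°, valid

α = atan 0.55 = 28.81°;  2α = 57.62°
edge 0: e_0 = (+4.40, +1.90);  n_0 = (+0.3964, -0.9181)
edge 3: e_3 = (-3.64, -1.31);  n_3 = (-0.3386, +0.9409)
∠(n_0, n_3) = 176.44°
δ = |180° − 176.44°| = 3.56°
3.56° ≤ 2α = 57.62°  →  valid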